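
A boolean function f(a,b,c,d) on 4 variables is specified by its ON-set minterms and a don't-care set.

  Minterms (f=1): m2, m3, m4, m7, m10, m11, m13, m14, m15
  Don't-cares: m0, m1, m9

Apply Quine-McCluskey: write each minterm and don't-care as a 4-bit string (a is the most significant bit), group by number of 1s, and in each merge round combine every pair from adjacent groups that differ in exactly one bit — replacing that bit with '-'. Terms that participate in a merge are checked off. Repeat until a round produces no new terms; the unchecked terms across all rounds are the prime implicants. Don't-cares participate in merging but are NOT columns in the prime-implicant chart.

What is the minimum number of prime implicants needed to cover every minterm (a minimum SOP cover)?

[col 0] 0000*, 0001*, 0010*, 0011*, 0100*, 0111*, 1001*, 1010*, 1011*, 1101*, 1110*, 1111*
[col 1] -001*, -010*, -011*, -111*, 0-00, 0-11*, 00-0*, 00-1*, 000-*, 001-*, 1-01*, 1-10*, 1-11*, 10-1*, 101-*, 11-1*, 111-*
[col 2] --11, -0-1, -01-, 00--, 1--1, 1-1-
Prime implicants: --11, -0-1, -01-, 0-00, 00--, 1--1, 1-1-
PI chart (minterm → PIs covering it):
  2 | -01-,00--
  3 | --11,-0-1,-01-,00--
  4 | 0-00  (sole → essential)
  7 | --11  (sole → essential)
  10 | -01-,1-1-
  11 | --11,-0-1,-01-,1--1,1-1-
  13 | 1--1  (sole → essential)
  14 | 1-1-  (sole → essential)
  15 | --11,1--1,1-1-
Essential prime implicants: --11, 0-00, 1--1, 1-1-
Petrick residual → -01-
Minimum SOP uses 5 PIs: cd + b'c + a'c'd' + ad + ac

5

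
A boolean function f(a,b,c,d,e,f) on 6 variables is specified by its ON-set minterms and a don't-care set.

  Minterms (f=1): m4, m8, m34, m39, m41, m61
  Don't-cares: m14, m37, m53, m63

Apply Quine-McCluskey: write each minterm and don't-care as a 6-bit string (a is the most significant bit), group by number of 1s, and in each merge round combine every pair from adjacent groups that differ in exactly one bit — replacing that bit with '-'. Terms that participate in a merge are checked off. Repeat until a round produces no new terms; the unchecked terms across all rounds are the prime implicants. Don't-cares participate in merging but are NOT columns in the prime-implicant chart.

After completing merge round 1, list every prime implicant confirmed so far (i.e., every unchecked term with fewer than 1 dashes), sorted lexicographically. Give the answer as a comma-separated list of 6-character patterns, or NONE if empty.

000100, 001000, 001110, 100010, 101001

Round 0: 000100 001000 001110 100010 100101✓ 100111✓ 101001 110101✓ 111101✓ 111111✓
Round 1: 1-0101 1001-1 11-101 1111-1
PIs = {000100, 001000, 001110, 1-0101, 100010, 1001-1, 101001, 11-101, 1111-1}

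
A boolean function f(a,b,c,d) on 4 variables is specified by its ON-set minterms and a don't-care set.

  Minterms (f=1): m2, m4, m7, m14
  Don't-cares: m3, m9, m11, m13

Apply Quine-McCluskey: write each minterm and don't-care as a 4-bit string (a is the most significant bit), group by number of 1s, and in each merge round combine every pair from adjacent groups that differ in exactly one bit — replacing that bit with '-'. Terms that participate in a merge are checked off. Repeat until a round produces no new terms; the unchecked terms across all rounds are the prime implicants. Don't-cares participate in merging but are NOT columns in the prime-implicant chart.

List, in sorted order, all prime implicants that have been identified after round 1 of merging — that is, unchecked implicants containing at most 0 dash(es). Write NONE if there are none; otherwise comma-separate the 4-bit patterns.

[col 0] 0010*, 0011*, 0100, 0111*, 1001*, 1011*, 1101*, 1110
[col 1] -011, 0-11, 001-, 1-01, 10-1
Prime implicants: -011, 0-11, 001-, 0100, 1-01, 10-1, 1110

0100, 1110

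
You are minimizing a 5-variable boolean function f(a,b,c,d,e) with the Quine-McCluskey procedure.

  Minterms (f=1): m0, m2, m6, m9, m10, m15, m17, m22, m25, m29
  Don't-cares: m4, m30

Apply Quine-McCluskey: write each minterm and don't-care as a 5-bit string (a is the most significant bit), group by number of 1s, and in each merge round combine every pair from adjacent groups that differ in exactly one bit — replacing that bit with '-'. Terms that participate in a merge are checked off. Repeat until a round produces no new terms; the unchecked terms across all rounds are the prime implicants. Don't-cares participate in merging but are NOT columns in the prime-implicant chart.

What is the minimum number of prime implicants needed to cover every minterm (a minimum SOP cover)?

size-2^0 implicants → 00000(✓)  00010(✓)  00100(✓)  00110(✓)  01001(✓)  01010(✓)  01111  10001(✓)  10110(✓)  11001(✓)  11101(✓)  11110(✓)
size-2^1 implicants → -0110  -1001  0-010  00-00(✓)  00-10(✓)  000-0(✓)  001-0(✓)  1-001  1-110  11-01
size-2^2 implicants → 00--0
Unchecked terms (primes): -0110, -1001, 0-010, 00--0, 01111, 1-001, 1-110, 11-01
Minterm coverage:
  m0 ⊆ 00--0 [E]
  m2 ⊆ 0-010,00--0
  m6 ⊆ -0110,00--0
  m9 ⊆ -1001 [E]
  m10 ⊆ 0-010 [E]
  m15 ⊆ 01111 [E]
  m17 ⊆ 1-001 [E]
  m22 ⊆ -0110,1-110
  m25 ⊆ -1001,1-001,11-01
  m29 ⊆ 11-01 [E]
E = {-1001, 0-010, 00--0, 01111, 1-001, 11-01}
Petrick residual → -0110
Cover = b'cde' + bc'd'e + a'c'de' + a'b'e' + a'bcde + ac'd'e + abd'e  |cover|=7

7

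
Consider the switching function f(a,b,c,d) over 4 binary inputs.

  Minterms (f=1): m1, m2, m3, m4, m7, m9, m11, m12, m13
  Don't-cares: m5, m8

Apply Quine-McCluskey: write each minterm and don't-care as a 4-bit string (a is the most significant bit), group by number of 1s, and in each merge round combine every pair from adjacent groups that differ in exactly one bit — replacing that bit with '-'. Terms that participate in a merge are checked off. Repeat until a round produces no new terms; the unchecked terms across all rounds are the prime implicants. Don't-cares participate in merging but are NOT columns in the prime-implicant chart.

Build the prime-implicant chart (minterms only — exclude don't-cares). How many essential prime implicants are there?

4

[col 0] 0001*, 0010*, 0011*, 0100*, 0101*, 0111*, 1000*, 1001*, 1011*, 1100*, 1101*
[col 1] -001*, -011*, -100*, -101*, 0-01*, 0-11*, 00-1*, 001-, 01-1*, 010-*, 1-00*, 1-01*, 10-1*, 100-*, 110-*
[col 2] --01, -0-1, -10-, 0--1, 1-0-
Prime implicants: --01, -0-1, -10-, 0--1, 001-, 1-0-
PI chart (minterm → PIs covering it):
  1 | --01,-0-1,0--1
  2 | 001-  (sole → essential)
  3 | -0-1,0--1,001-
  4 | -10-  (sole → essential)
  7 | 0--1  (sole → essential)
  9 | --01,-0-1,1-0-
  11 | -0-1  (sole → essential)
  12 | -10-,1-0-
  13 | --01,-10-,1-0-
Essential prime implicants: -0-1, -10-, 0--1, 001-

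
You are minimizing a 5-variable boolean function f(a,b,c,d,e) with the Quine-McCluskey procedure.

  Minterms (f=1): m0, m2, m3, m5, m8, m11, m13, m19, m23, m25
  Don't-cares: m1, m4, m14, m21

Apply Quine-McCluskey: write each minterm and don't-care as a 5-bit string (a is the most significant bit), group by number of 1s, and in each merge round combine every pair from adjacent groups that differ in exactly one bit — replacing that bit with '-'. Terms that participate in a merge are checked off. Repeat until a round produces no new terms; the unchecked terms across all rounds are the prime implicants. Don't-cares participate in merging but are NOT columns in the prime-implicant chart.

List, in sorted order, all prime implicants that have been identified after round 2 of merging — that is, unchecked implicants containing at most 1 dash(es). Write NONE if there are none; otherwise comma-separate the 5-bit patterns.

-0011, -0101, 0-000, 0-011, 0-101, 01110, 10-11, 101-1, 11001

[col 0] 00000*, 00001*, 00010*, 00011*, 00100*, 00101*, 01000*, 01011*, 01101*, 01110, 10011*, 10101*, 10111*, 11001
[col 1] -0011, -0101, 0-000, 0-011, 0-101, 00-00*, 00-01*, 000-0*, 000-1*, 0000-*, 0001-*, 0010-*, 10-11, 101-1
[col 2] 00-0-, 000--
Prime implicants: -0011, -0101, 0-000, 0-011, 0-101, 00-0-, 000--, 01110, 10-11, 101-1, 11001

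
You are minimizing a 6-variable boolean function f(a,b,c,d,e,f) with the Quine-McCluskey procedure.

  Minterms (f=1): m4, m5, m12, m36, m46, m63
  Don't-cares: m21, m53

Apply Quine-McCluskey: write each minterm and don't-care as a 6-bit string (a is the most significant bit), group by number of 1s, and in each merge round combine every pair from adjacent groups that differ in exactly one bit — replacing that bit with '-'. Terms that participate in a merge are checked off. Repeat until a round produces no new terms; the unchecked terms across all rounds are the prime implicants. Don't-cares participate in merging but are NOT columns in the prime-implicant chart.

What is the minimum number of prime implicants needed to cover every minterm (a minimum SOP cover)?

size-2^0 implicants → 000100(✓)  000101(✓)  001100(✓)  010101(✓)  100100(✓)  101110  110101(✓)  111111
size-2^1 implicants → -00100  -10101  0-0101  00-100  00010-
Unchecked terms (primes): -00100, -10101, 0-0101, 00-100, 00010-, 101110, 111111
Minterm coverage:
  m4 ⊆ -00100,00-100,00010-
  m5 ⊆ 0-0101,00010-
  m12 ⊆ 00-100 [E]
  m36 ⊆ -00100 [E]
  m46 ⊆ 101110 [E]
  m63 ⊆ 111111 [E]
E = {-00100, 00-100, 101110, 111111}
Petrick residual → 0-0101
Cover = b'c'de'f' + a'c'de'f + a'b'de'f' + ab'cdef' + abcdef  |cover|=5

5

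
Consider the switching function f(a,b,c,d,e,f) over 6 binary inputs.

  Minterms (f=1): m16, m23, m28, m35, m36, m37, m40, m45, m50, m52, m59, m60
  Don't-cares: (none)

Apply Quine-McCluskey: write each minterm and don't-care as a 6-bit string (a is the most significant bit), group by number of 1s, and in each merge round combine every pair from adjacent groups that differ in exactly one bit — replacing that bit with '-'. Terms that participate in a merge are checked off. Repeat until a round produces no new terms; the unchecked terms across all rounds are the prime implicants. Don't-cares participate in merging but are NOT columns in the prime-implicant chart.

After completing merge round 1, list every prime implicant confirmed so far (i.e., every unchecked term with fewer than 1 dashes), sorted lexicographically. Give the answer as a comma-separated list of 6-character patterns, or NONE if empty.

size-2^0 implicants → 010000  010111  011100(✓)  100011  100100(✓)  100101(✓)  101000  101101(✓)  110010  110100(✓)  111011  111100(✓)
size-2^1 implicants → -11100  1-0100  10-101  10010-  11-100
Unchecked terms (primes): -11100, 010000, 010111, 1-0100, 10-101, 100011, 10010-, 101000, 11-100, 110010, 111011

010000, 010111, 100011, 101000, 110010, 111011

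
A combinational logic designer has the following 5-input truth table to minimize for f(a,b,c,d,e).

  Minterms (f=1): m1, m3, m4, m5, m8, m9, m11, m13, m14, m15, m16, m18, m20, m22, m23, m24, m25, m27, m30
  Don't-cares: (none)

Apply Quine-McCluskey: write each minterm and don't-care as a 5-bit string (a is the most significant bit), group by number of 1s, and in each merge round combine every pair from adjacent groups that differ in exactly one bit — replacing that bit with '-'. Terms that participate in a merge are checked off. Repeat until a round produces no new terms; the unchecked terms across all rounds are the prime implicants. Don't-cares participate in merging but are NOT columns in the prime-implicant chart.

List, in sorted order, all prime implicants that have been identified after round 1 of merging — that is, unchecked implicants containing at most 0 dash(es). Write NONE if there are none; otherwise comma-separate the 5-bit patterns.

Round 0: 00001✓ 00011✓ 00100✓ 00101✓ 01000✓ 01001✓ 01011✓ 01101✓ 01110✓ 01111✓ 10000✓ 10010✓ 10100✓ 10110✓ 10111✓ 11000✓ 11001✓ 11011✓ 11110✓
Round 1: -0100 -1000✓ -1001✓ -1011✓ -1110 0-001✓ 0-011✓ 0-101✓ 00-01✓ 000-1✓ 0010- 01-01✓ 01-11✓ 010-1✓ 0100-✓ 011-1✓ 0111- 1-000 1-110 10-00✓ 10-10✓ 100-0✓ 101-0✓ 1011- 110-1✓ 1100-✓
Round 2: -10-1 -100- 0--01 0-0-1 01--1 10--0
PIs = {-0100, -10-1, -100-, -1110, 0--01, 0-0-1, 0010-, 01--1, 0111-, 1-000, 1-110, 10--0, 1011-}

NONE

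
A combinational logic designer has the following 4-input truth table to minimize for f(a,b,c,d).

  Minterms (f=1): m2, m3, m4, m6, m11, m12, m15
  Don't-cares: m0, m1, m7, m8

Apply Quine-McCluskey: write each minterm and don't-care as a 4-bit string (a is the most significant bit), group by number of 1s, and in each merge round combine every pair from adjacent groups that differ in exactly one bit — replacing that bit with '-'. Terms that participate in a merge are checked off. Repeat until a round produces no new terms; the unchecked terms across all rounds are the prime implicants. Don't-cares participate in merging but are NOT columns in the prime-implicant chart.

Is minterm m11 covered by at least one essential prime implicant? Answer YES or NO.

[col 0] 0000*, 0001*, 0010*, 0011*, 0100*, 0110*, 0111*, 1000*, 1011*, 1100*, 1111*
[col 1] -000*, -011*, -100*, -111*, 0-00*, 0-10*, 0-11*, 00-0*, 00-1*, 000-*, 001-*, 01-0*, 011-*, 1-00*, 1-11*
[col 2] --00, --11, 0--0, 0-1-, 00--
Prime implicants: --00, --11, 0--0, 0-1-, 00--
PI chart (minterm → PIs covering it):
  2 | 0--0,0-1-,00--
  3 | --11,0-1-,00--
  4 | --00,0--0
  6 | 0--0,0-1-
  11 | --11  (sole → essential)
  12 | --00  (sole → essential)
  15 | --11  (sole → essential)
Essential prime implicants: --00, --11

YES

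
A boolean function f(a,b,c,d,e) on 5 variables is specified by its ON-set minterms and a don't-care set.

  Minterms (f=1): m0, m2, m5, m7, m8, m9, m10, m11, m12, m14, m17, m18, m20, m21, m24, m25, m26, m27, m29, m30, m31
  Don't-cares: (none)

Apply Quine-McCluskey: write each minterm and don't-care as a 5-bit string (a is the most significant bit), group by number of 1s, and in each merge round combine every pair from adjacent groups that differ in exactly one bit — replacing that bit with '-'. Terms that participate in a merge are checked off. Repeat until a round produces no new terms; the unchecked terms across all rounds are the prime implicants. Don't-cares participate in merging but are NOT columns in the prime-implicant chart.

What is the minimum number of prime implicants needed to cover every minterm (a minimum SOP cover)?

8

[col 0] 00000*, 00010*, 00101*, 00111*, 01000*, 01001*, 01010*, 01011*, 01100*, 01110*, 10001*, 10010*, 10100*, 10101*, 11000*, 11001*, 11010*, 11011*, 11101*, 11110*, 11111*
[col 1] -0010*, -0101, -1000*, -1001*, -1010*, -1011*, -1110*, 0-000*, 0-010*, 000-0*, 001-1, 01-00*, 01-10*, 010-0*, 010-1*, 0100-*, 0101-*, 011-0*, 1-001*, 1-010*, 1-101*, 10-01*, 1010-, 11-01*, 11-10*, 11-11*, 110-0*, 110-1*, 1100-*, 1101-*, 111-1*, 1111-*
[col 2] --010, -1-10, -10-0*, -10-1*, -100-*, -101-*, 0-0-0, 01--0, 010--*, 1--01, 11--1, 11-1-, 110--*
[col 3] -10--
Prime implicants: --010, -0101, -1-10, -10--, 0-0-0, 001-1, 01--0, 1--01, 1010-, 11--1, 11-1-
PI chart (minterm → PIs covering it):
  0 | 0-0-0  (sole → essential)
  2 | --010,0-0-0
  5 | -0101,001-1
  7 | 001-1  (sole → essential)
  8 | -10--,0-0-0,01--0
  9 | -10--  (sole → essential)
  10 | --010,-1-10,-10--,0-0-0,01--0
  11 | -10--  (sole → essential)
  12 | 01--0  (sole → essential)
  14 | -1-10,01--0
  17 | 1--01  (sole → essential)
  18 | --010  (sole → essential)
  20 | 1010-  (sole → essential)
  21 | -0101,1--01,1010-
  24 | -10--  (sole → essential)
  25 | -10--,1--01,11--1
  26 | --010,-1-10,-10--,11-1-
  27 | -10--,11--1,11-1-
  29 | 1--01,11--1
  30 | -1-10,11-1-
  31 | 11--1,11-1-
Essential prime implicants: --010, -10--, 0-0-0, 001-1, 01--0, 1--01, 1010-
Petrick residual → 11-1-
Minimum SOP uses 8 PIs: c'de' + bc' + a'c'e' + a'b'ce + a'be' + ad'e + ab'cd' + abd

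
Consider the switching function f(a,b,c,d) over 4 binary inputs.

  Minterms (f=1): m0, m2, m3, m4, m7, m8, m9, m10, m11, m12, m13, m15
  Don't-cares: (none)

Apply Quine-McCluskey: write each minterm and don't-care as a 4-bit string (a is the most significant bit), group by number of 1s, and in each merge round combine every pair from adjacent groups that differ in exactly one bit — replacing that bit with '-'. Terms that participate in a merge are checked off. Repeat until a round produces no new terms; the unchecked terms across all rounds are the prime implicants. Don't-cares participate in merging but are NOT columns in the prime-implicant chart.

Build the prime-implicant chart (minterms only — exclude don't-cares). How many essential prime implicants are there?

[col 0] 0000*, 0010*, 0011*, 0100*, 0111*, 1000*, 1001*, 1010*, 1011*, 1100*, 1101*, 1111*
[col 1] -000*, -010*, -011*, -100*, -111*, 0-00*, 0-11*, 00-0*, 001-*, 1-00*, 1-01*, 1-11*, 10-0*, 10-1*, 100-*, 101-*, 11-1*, 110-*
[col 2] --00, --11, -0-0, -01-, 1--1, 1-0-, 10--
Prime implicants: --00, --11, -0-0, -01-, 1--1, 1-0-, 10--
PI chart (minterm → PIs covering it):
  0 | --00,-0-0
  2 | -0-0,-01-
  3 | --11,-01-
  4 | --00  (sole → essential)
  7 | --11  (sole → essential)
  8 | --00,-0-0,1-0-,10--
  9 | 1--1,1-0-,10--
  10 | -0-0,-01-,10--
  11 | --11,-01-,1--1,10--
  12 | --00,1-0-
  13 | 1--1,1-0-
  15 | --11,1--1
Essential prime implicants: --00, --11

2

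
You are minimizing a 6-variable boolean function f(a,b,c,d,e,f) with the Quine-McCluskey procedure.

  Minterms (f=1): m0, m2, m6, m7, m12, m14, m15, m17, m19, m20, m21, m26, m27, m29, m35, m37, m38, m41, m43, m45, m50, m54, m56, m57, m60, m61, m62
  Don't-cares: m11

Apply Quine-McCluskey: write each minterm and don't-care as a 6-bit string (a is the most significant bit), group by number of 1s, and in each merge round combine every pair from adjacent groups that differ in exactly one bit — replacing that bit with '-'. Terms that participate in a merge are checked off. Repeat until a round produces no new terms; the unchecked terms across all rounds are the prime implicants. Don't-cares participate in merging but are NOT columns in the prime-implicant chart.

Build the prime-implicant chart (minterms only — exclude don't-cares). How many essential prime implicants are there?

Round 0: 000000✓ 000010✓ 000110✓ 000111✓ 001011✓ 001100✓ 001110✓ 001111✓ 010001✓ 010011✓ 010100✓ 010101✓ 011010✓ 011011✓ 011101✓ 100011✓ 100101✓ 100110✓ 101001✓ 101011✓ 101101✓ 110010✓ 110110✓ 111000✓ 111001✓ 111100✓ 111101✓ 111110✓
Round 1: -00110 -01011 -11101 0-1011 00-110✓ 00-111✓ 000-10 0000-0 00011-✓ 001-11 0011-0 00111-✓ 01-011 01-101 010-01 0100-1 01010- 01101- 1-0110 1-1001✓ 1-1101✓ 10-011 10-101 101-01✓ 1010-1 11-110 110-10 111-00✓ 111-01✓ 11100-✓ 1111-0 11110-✓
Round 2: 00-11- 1-1-01 111-0-
PIs = {-00110, -01011, -11101, 0-1011, 00-11-, 000-10, 0000-0, 001-11, 0011-0, 01-011, 01-101, 010-01, 0100-1, 01010-, 01101-, 1-0110, 1-1-01, 10-011, 10-101, 1010-1, 11-110, 110-10, 111-0-, 1111-0}
Coverage chart:
  m0: 0000-0 ←essential
  m2: 000-10,0000-0
  m6: -00110,00-11-,000-10
  m7: 00-11- ←essential
  m12: 0011-0 ←essential
  m14: 00-11-,0011-0
  m15: 00-11-,001-11
  m17: 010-01,0100-1
  m19: 01-011,0100-1
  m20: 01010- ←essential
  m21: 01-101,010-01,01010-
  m26: 01101- ←essential
  m27: 0-1011,01-011,01101-
  m29: -11101,01-101
  m35: 10-011 ←essential
  m37: 10-101 ←essential
  m38: -00110,1-0110
  m41: 1-1-01,1010-1
  m43: -01011,10-011,1010-1
  m45: 1-1-01,10-101
  m50: 110-10 ←essential
  m54: 1-0110,11-110,110-10
  m56: 111-0- ←essential
  m57: 1-1-01,111-0-
  m60: 111-0-,1111-0
  m61: -11101,1-1-01,111-0-
  m62: 11-110,1111-0
Essential: 00-11-, 0000-0, 0011-0, 01010-, 01101-, 10-011, 10-101, 110-10, 111-0-

9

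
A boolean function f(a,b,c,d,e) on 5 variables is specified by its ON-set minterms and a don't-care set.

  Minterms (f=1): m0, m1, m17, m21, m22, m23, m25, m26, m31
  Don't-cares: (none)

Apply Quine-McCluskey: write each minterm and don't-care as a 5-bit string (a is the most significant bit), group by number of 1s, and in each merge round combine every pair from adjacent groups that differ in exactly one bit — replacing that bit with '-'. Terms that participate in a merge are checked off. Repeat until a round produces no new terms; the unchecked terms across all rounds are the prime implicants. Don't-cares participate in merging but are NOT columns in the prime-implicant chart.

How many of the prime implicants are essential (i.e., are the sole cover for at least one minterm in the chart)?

size-2^0 implicants → 00000(✓)  00001(✓)  10001(✓)  10101(✓)  10110(✓)  10111(✓)  11001(✓)  11010  11111(✓)
size-2^1 implicants → -0001  0000-  1-001  1-111  10-01  101-1  1011-
Unchecked terms (primes): -0001, 0000-, 1-001, 1-111, 10-01, 101-1, 1011-, 11010
Minterm coverage:
  m0 ⊆ 0000- [E]
  m1 ⊆ -0001,0000-
  m17 ⊆ -0001,1-001,10-01
  m21 ⊆ 10-01,101-1
  m22 ⊆ 1011- [E]
  m23 ⊆ 1-111,101-1,1011-
  m25 ⊆ 1-001 [E]
  m26 ⊆ 11010 [E]
  m31 ⊆ 1-111 [E]
E = {0000-, 1-001, 1-111, 1011-, 11010}

5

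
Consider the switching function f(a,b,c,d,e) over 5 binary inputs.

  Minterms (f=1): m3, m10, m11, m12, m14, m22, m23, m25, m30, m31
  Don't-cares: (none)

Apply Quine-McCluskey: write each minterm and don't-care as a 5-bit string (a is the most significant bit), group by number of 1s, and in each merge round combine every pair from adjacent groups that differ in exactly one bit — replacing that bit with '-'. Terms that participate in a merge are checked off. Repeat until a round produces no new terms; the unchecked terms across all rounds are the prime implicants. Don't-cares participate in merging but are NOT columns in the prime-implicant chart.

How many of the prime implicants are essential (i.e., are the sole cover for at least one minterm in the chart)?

4

[col 0] 00011*, 01010*, 01011*, 01100*, 01110*, 10110*, 10111*, 11001, 11110*, 11111*
[col 1] -1110, 0-011, 01-10, 0101-, 011-0, 1-110*, 1-111*, 1011-*, 1111-*
[col 2] 1-11-
Prime implicants: -1110, 0-011, 01-10, 0101-, 011-0, 1-11-, 11001
PI chart (minterm → PIs covering it):
  3 | 0-011  (sole → essential)
  10 | 01-10,0101-
  11 | 0-011,0101-
  12 | 011-0  (sole → essential)
  14 | -1110,01-10,011-0
  22 | 1-11-  (sole → essential)
  23 | 1-11-  (sole → essential)
  25 | 11001  (sole → essential)
  30 | -1110,1-11-
  31 | 1-11-  (sole → essential)
Essential prime implicants: 0-011, 011-0, 1-11-, 11001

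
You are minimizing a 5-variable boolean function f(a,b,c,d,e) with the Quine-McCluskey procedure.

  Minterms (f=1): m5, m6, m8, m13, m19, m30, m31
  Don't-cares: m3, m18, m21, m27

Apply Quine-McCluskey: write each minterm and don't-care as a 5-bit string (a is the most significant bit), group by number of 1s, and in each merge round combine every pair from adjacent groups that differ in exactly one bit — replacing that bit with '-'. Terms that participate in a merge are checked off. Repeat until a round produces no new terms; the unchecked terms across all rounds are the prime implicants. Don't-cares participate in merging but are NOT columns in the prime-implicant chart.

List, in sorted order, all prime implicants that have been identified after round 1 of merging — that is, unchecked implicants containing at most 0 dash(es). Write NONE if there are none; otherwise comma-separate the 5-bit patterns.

00110, 01000

[col 0] 00011*, 00101*, 00110, 01000, 01101*, 10010*, 10011*, 10101*, 11011*, 11110*, 11111*
[col 1] -0011, -0101, 0-101, 1-011, 1001-, 11-11, 1111-
Prime implicants: -0011, -0101, 0-101, 00110, 01000, 1-011, 1001-, 11-11, 1111-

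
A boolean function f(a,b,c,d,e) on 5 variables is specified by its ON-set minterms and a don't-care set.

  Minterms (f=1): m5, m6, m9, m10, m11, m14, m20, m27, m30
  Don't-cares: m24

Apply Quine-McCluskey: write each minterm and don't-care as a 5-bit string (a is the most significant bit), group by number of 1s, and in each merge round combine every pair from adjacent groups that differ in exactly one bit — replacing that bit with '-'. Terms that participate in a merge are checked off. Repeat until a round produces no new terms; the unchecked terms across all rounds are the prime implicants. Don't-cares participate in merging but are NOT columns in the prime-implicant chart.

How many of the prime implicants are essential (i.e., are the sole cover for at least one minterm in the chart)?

[col 0] 00101, 00110*, 01001*, 01010*, 01011*, 01110*, 10100, 11000, 11011*, 11110*
[col 1] -1011, -1110, 0-110, 01-10, 010-1, 0101-
Prime implicants: -1011, -1110, 0-110, 00101, 01-10, 010-1, 0101-, 10100, 11000
PI chart (minterm → PIs covering it):
  5 | 00101  (sole → essential)
  6 | 0-110  (sole → essential)
  9 | 010-1  (sole → essential)
  10 | 01-10,0101-
  11 | -1011,010-1,0101-
  14 | -1110,0-110,01-10
  20 | 10100  (sole → essential)
  27 | -1011  (sole → essential)
  30 | -1110  (sole → essential)
Essential prime implicants: -1011, -1110, 0-110, 00101, 010-1, 10100

6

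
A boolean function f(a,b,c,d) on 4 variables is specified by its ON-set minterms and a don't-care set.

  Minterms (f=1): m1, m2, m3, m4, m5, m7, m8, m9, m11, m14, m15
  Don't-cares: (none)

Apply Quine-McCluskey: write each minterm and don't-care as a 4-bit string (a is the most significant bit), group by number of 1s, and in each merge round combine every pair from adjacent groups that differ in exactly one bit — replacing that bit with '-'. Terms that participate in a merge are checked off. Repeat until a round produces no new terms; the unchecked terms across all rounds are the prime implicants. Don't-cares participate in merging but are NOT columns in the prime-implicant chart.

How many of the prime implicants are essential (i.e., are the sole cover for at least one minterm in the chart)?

[col 0] 0001*, 0010*, 0011*, 0100*, 0101*, 0111*, 1000*, 1001*, 1011*, 1110*, 1111*
[col 1] -001*, -011*, -111*, 0-01*, 0-11*, 00-1*, 001-, 01-1*, 010-, 1-11*, 10-1*, 100-, 111-
[col 2] --11, -0-1, 0--1
Prime implicants: --11, -0-1, 0--1, 001-, 010-, 100-, 111-
PI chart (minterm → PIs covering it):
  1 | -0-1,0--1
  2 | 001-  (sole → essential)
  3 | --11,-0-1,0--1,001-
  4 | 010-  (sole → essential)
  5 | 0--1,010-
  7 | --11,0--1
  8 | 100-  (sole → essential)
  9 | -0-1,100-
  11 | --11,-0-1
  14 | 111-  (sole → essential)
  15 | --11,111-
Essential prime implicants: 001-, 010-, 100-, 111-

4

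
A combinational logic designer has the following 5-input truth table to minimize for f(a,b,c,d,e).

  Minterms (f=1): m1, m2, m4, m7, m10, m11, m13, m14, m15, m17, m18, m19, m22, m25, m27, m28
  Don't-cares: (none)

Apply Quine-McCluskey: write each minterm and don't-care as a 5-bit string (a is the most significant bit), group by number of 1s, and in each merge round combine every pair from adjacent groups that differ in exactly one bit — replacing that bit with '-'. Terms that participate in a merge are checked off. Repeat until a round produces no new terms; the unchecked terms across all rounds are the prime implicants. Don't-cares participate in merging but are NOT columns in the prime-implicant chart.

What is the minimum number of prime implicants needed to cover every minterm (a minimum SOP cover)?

Round 0: 00001✓ 00010✓ 00100 00111✓ 01010✓ 01011✓ 01101✓ 01110✓ 01111✓ 10001✓ 10010✓ 10011✓ 10110✓ 11001✓ 11011✓ 11100
Round 1: -0001 -0010 -1011 0-010 0-111 01-10✓ 01-11✓ 0101-✓ 011-1 0111-✓ 1-001✓ 1-011✓ 10-10 100-1✓ 1001- 110-1✓
Round 2: 01-1- 1-0-1
PIs = {-0001, -0010, -1011, 0-010, 0-111, 00100, 01-1-, 011-1, 1-0-1, 10-10, 1001-, 11100}
Coverage chart:
  m1: -0001 ←essential
  m2: -0010,0-010
  m4: 00100 ←essential
  m7: 0-111 ←essential
  m10: 0-010,01-1-
  m11: -1011,01-1-
  m13: 011-1 ←essential
  m14: 01-1- ←essential
  m15: 0-111,01-1-,011-1
  m17: -0001,1-0-1
  m18: -0010,10-10,1001-
  m19: 1-0-1,1001-
  m22: 10-10 ←essential
  m25: 1-0-1 ←essential
  m27: -1011,1-0-1
  m28: 11100 ←essential
Essential: -0001, 0-111, 00100, 01-1-, 011-1, 1-0-1, 10-10, 11100
Petrick residual → -0010
Min cover (9 terms): b'c'd'e + b'c'de' + a'cde + a'b'cd'e' + a'bd + a'bce + ac'e + ab'de' + abcd'e'

9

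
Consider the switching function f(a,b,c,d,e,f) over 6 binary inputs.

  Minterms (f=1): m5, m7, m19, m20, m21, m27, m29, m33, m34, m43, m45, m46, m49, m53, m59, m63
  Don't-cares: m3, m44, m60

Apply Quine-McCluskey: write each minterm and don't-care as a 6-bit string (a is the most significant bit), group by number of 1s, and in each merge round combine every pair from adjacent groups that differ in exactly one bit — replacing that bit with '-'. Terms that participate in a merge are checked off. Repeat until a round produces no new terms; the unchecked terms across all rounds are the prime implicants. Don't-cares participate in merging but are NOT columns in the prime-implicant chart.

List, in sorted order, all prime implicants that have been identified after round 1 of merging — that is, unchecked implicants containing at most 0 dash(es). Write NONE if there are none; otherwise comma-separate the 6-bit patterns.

Round 0: 000011✓ 000101✓ 000111✓ 010011✓ 010100✓ 010101✓ 011011✓ 011101✓ 100001✓ 100010 101011✓ 101100✓ 101101✓ 101110✓ 110001✓ 110101✓ 111011✓ 111100✓ 111111✓
Round 1: -10101 -11011 0-0011 0-0101 000-11 0001-1 01-011 01-101 01010- 1-0001 1-1011 1-1100 1011-0 10110- 110-01 111-11
PIs = {-10101, -11011, 0-0011, 0-0101, 000-11, 0001-1, 01-011, 01-101, 01010-, 1-0001, 1-1011, 1-1100, 100010, 1011-0, 10110-, 110-01, 111-11}

100010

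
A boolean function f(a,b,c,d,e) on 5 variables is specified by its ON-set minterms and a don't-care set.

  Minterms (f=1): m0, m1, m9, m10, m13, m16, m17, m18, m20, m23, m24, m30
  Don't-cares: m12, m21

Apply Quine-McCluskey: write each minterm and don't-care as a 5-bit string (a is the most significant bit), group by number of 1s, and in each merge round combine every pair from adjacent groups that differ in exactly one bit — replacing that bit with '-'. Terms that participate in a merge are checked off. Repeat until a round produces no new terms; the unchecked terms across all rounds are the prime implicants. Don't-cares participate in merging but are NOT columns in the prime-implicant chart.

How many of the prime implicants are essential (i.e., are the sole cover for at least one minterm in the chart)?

[col 0] 00000*, 00001*, 01001*, 01010, 01100*, 01101*, 10000*, 10001*, 10010*, 10100*, 10101*, 10111*, 11000*, 11110
[col 1] -0000*, -0001*, 0-001, 0000-*, 01-01, 0110-, 1-000, 10-00*, 10-01*, 100-0, 1000-*, 101-1, 1010-*
[col 2] -000-, 10-0-
Prime implicants: -000-, 0-001, 01-01, 01010, 0110-, 1-000, 10-0-, 100-0, 101-1, 11110
PI chart (minterm → PIs covering it):
  0 | -000-  (sole → essential)
  1 | -000-,0-001
  9 | 0-001,01-01
  10 | 01010  (sole → essential)
  13 | 01-01,0110-
  16 | -000-,1-000,10-0-,100-0
  17 | -000-,10-0-
  18 | 100-0  (sole → essential)
  20 | 10-0-  (sole → essential)
  23 | 101-1  (sole → essential)
  24 | 1-000  (sole → essential)
  30 | 11110  (sole → essential)
Essential prime implicants: -000-, 01010, 1-000, 10-0-, 100-0, 101-1, 11110

7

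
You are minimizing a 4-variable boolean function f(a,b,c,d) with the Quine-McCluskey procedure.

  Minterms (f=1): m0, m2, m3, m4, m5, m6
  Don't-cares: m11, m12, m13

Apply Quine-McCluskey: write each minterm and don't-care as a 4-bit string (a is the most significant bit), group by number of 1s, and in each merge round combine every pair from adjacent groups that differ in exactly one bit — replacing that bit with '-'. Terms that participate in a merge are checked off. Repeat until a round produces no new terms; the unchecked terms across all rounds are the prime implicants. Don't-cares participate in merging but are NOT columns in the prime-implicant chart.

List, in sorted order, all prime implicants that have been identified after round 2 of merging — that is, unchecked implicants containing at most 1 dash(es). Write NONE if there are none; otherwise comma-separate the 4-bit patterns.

size-2^0 implicants → 0000(✓)  0010(✓)  0011(✓)  0100(✓)  0101(✓)  0110(✓)  1011(✓)  1100(✓)  1101(✓)
size-2^1 implicants → -011  -100(✓)  -101(✓)  0-00(✓)  0-10(✓)  00-0(✓)  001-  01-0(✓)  010-(✓)  110-(✓)
size-2^2 implicants → -10-  0--0
Unchecked terms (primes): -011, -10-, 0--0, 001-

-011, 001-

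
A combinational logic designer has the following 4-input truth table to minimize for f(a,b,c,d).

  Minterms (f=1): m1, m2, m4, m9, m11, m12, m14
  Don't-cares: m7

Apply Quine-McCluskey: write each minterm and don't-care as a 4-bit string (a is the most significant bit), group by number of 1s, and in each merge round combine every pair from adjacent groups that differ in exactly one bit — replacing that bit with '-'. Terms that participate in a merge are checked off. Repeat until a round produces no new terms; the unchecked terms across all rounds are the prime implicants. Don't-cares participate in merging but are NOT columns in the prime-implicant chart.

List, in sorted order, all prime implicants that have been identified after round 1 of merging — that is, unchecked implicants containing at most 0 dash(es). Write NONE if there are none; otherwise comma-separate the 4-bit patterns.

0010, 0111

[col 0] 0001*, 0010, 0100*, 0111, 1001*, 1011*, 1100*, 1110*
[col 1] -001, -100, 10-1, 11-0
Prime implicants: -001, -100, 0010, 0111, 10-1, 11-0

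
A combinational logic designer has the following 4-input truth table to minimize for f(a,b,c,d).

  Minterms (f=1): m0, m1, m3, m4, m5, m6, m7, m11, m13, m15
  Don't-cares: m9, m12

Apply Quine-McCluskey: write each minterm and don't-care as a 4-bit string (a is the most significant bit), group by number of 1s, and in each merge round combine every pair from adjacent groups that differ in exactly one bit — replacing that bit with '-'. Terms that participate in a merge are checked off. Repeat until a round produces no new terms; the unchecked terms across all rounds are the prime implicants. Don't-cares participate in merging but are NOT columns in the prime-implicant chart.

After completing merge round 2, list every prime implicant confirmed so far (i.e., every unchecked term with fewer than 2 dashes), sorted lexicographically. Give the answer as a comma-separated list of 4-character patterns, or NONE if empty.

NONE

size-2^0 implicants → 0000(✓)  0001(✓)  0011(✓)  0100(✓)  0101(✓)  0110(✓)  0111(✓)  1001(✓)  1011(✓)  1100(✓)  1101(✓)  1111(✓)
size-2^1 implicants → -001(✓)  -011(✓)  -100(✓)  -101(✓)  -111(✓)  0-00(✓)  0-01(✓)  0-11(✓)  00-1(✓)  000-(✓)  01-0(✓)  01-1(✓)  010-(✓)  011-(✓)  1-01(✓)  1-11(✓)  10-1(✓)  11-1(✓)  110-(✓)
size-2^2 implicants → --01(✓)  --11(✓)  -0-1(✓)  -1-1(✓)  -10-  0--1(✓)  0-0-  01--  1--1(✓)
size-2^3 implicants → ---1
Unchecked terms (primes): ---1, -10-, 0-0-, 01--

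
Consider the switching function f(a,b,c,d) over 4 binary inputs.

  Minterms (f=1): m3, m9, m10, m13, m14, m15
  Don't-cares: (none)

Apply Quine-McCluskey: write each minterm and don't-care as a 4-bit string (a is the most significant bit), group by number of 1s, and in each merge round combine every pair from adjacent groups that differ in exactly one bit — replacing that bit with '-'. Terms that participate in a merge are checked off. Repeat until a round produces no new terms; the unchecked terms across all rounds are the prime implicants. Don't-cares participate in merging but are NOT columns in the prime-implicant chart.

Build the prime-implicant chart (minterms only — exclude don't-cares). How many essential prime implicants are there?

3

[col 0] 0011, 1001*, 1010*, 1101*, 1110*, 1111*
[col 1] 1-01, 1-10, 11-1, 111-
Prime implicants: 0011, 1-01, 1-10, 11-1, 111-
PI chart (minterm → PIs covering it):
  3 | 0011  (sole → essential)
  9 | 1-01  (sole → essential)
  10 | 1-10  (sole → essential)
  13 | 1-01,11-1
  14 | 1-10,111-
  15 | 11-1,111-
Essential prime implicants: 0011, 1-01, 1-10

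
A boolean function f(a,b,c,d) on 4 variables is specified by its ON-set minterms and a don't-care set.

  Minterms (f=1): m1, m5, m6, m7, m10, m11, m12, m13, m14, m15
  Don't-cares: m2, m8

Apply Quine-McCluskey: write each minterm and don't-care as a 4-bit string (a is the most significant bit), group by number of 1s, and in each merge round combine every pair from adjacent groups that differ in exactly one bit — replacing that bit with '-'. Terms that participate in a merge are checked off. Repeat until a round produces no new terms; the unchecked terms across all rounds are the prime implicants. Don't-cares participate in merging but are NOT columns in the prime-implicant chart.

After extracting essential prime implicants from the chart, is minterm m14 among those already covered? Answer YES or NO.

YES

[col 0] 0001*, 0010*, 0101*, 0110*, 0111*, 1000*, 1010*, 1011*, 1100*, 1101*, 1110*, 1111*
[col 1] -010*, -101*, -110*, -111*, 0-01, 0-10*, 01-1*, 011-*, 1-00*, 1-10*, 1-11*, 10-0*, 101-*, 11-0*, 11-1*, 110-*, 111-*
[col 2] --10, -1-1, -11-, 1--0, 1-1-, 11--
Prime implicants: --10, -1-1, -11-, 0-01, 1--0, 1-1-, 11--
PI chart (minterm → PIs covering it):
  1 | 0-01  (sole → essential)
  5 | -1-1,0-01
  6 | --10,-11-
  7 | -1-1,-11-
  10 | --10,1--0,1-1-
  11 | 1-1-  (sole → essential)
  12 | 1--0,11--
  13 | -1-1,11--
  14 | --10,-11-,1--0,1-1-,11--
  15 | -1-1,-11-,1-1-,11--
Essential prime implicants: 0-01, 1-1-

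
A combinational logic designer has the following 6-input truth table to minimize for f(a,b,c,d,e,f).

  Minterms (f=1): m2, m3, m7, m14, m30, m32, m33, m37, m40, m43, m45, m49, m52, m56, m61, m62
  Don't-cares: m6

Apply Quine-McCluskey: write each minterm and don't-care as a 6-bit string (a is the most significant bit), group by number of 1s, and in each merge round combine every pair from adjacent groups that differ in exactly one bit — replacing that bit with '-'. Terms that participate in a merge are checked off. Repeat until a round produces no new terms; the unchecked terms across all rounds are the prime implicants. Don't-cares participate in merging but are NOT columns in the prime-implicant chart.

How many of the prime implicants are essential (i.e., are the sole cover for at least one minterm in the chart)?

[col 0] 000010*, 000011*, 000110*, 000111*, 001110*, 011110*, 100000*, 100001*, 100101*, 101000*, 101011, 101101*, 110001*, 110100, 111000*, 111101*, 111110*
[col 1] -11110, 0-1110, 00-110, 000-10*, 000-11*, 00001-*, 00011-*, 1-0001, 1-1000, 1-1101, 10-000, 10-101, 100-01, 10000-
[col 2] 000-1-
Prime implicants: -11110, 0-1110, 00-110, 000-1-, 1-0001, 1-1000, 1-1101, 10-000, 10-101, 100-01, 10000-, 101011, 110100
PI chart (minterm → PIs covering it):
  2 | 000-1-  (sole → essential)
  3 | 000-1-  (sole → essential)
  7 | 000-1-  (sole → essential)
  14 | 0-1110,00-110
  30 | -11110,0-1110
  32 | 10-000,10000-
  33 | 1-0001,100-01,10000-
  37 | 10-101,100-01
  40 | 1-1000,10-000
  43 | 101011  (sole → essential)
  45 | 1-1101,10-101
  49 | 1-0001  (sole → essential)
  52 | 110100  (sole → essential)
  56 | 1-1000  (sole → essential)
  61 | 1-1101  (sole → essential)
  62 | -11110  (sole → essential)
Essential prime implicants: -11110, 000-1-, 1-0001, 1-1000, 1-1101, 101011, 110100

7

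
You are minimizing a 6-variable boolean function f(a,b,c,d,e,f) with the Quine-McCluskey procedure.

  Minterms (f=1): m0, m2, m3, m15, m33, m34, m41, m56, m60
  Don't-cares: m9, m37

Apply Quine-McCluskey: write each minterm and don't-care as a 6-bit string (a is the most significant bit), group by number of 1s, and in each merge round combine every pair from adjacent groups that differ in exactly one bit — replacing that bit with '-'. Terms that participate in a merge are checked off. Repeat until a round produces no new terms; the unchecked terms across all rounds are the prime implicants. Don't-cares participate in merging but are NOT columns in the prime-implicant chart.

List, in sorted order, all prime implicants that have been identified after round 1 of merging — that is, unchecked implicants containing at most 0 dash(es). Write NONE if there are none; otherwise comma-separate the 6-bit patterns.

001111

size-2^0 implicants → 000000(✓)  000010(✓)  000011(✓)  001001(✓)  001111  100001(✓)  100010(✓)  100101(✓)  101001(✓)  111000(✓)  111100(✓)
size-2^1 implicants → -00010  -01001  0000-0  00001-  10-001  100-01  111-00
Unchecked terms (primes): -00010, -01001, 0000-0, 00001-, 001111, 10-001, 100-01, 111-00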